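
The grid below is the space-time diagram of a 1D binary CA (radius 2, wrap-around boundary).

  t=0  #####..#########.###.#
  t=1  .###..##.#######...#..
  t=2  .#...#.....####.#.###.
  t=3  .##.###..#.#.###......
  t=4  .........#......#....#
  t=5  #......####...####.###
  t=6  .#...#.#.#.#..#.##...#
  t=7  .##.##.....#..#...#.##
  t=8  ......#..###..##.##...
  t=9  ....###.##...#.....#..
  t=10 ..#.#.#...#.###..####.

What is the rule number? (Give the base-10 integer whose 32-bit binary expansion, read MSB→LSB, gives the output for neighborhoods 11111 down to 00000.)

  #####|#  b31=1 t=0,i=1
  ####.|#  b30=1 t=0,i=3
  ###.#|#  b29=1 t=0,i=15
  ###..|.  b28=0 t=0,i=4
  ##.##|.  b27=0 t=0,i=16
  ##.#.|#  b26=1 t=2,i=15
  ##..#|.  b25=0 t=0,i=5
  ##...|#  b24=1 t=1,i=16
  #.###|.  b23=0 t=0,i=17
  #.##.|.  b22=0 t=6,i=16
  #.#.#|.  b21=0 t=2,i=16
  #.#..|#  b20=1 t=6,i=1
  #..##|#  b19=1 t=0,i=6
  #..#.|.  b18=0 t=2,i=0
  #...#|.  b17=0 t=1,i=17
  #....|.  b16=0 t=2,i=7
  .####|.  b15=0 t=0,i=0
  .###.|.  b14=0 t=0,i=18
  .##.#|.  b13=0 t=1,i=7
  .##..|.  b12=0 t=6,i=17
  .#.##|.  b11=0 t=2,i=17
  .#.#.|.  b10=0 t=3,i=10
  .#..#|.  b9=0 t=6,i=12
  .#...|#  b8=1 t=1,i=20
  ..###|#  b7=1 t=0,i=7
  ..##.|.  b6=0 t=1,i=6
  ..#.#|#  b5=1 t=3,i=9
  ..#..|#  b4=1 t=1,i=19
  ...##|.  b3=0 t=1,i=0
  ...#.|#  b2=1 t=1,i=18
  ....#|#  b1=1 t=2,i=9
  .....|.  b0=0 t=2,i=8
  bits 11100101000110000000000110110110 = 3843555766

3843555766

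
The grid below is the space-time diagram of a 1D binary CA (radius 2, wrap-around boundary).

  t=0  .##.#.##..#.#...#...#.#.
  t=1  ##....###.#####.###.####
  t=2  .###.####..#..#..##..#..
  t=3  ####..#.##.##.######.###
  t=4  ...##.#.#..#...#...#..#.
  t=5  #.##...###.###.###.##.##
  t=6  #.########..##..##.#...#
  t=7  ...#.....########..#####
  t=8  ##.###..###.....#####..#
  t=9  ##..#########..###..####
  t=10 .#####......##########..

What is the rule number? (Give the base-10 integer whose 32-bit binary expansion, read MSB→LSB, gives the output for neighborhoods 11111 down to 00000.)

  nb #####: next=.  (t=1,i=12, bit31=0)
  nb ####.: next=.  (t=1,i=0, bit30=0)
  nb ###.#: next=#  (t=1,i=8, bit29=1)
  nb ###..: next=#  (t=1,i=1, bit28=1)
  nb ##.##: next=.  (t=1,i=9, bit27=0)
  nb ##.#.: next=.  (t=0,i=3, bit26=0)
  nb ##..#: next=#  (t=0,i=8, bit25=1)
  nb ##...: next=#  (t=1,i=2, bit24=1)
  nb #.###: next=.  (t=1,i=10, bit23=0)
  nb #.##.: next=#  (t=0,i=6, bit22=1)
  nb #.#.#: next=.  (t=0,i=4, bit21=0)
  nb #.#..: next=#  (t=0,i=12, bit20=1)
  nb #..##: next=#  (t=0,i=0, bit19=1)
  nb #..#.: next=.  (t=0,i=9, bit18=0)
  nb #...#: next=#  (t=0,i=14, bit17=1)
  nb #....: next=#  (t=1,i=3, bit16=1)
  nb .####: next=#  (t=1,i=11, bit15=1)
  nb .###.: next=#  (t=1,i=7, bit14=1)
  nb .##.#: next=.  (t=0,i=2, bit13=0)
  nb .##..: next=#  (t=0,i=7, bit12=1)
  nb .#.##: next=.  (t=0,i=5, bit11=0)
  nb .#.#.: next=#  (t=0,i=11, bit10=1)
  nb .#..#: next=#  (t=0,i=23, bit9=1)
  nb .#...: next=#  (t=0,i=13, bit8=1)
  nb ..###: next=#  (t=1,i=6, bit7=1)
  nb ..##.: next=#  (t=0,i=1, bit6=1)
  nb ..#.#: next=#  (t=0,i=10, bit5=1)
  nb ..#..: next=#  (t=0,i=16, bit4=1)
  nb ...##: next=#  (t=1,i=5, bit3=1)
  nb ...#.: next=.  (t=0,i=15, bit2=0)
  nb ....#: next=.  (t=1,i=4, bit1=0)
  nb .....: next=.  (t=7,i=6, bit0=0)
  bits 00110011010110111101011111111000 = 861657080

861657080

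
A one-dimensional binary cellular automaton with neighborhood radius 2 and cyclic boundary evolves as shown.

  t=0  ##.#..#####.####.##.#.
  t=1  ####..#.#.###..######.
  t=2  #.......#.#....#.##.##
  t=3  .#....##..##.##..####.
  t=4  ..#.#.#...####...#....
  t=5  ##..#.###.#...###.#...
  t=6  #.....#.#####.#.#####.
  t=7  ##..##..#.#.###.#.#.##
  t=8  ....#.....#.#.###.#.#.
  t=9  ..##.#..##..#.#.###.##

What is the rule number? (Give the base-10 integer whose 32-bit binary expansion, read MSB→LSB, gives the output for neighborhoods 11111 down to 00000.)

  #####|#  b31=1 t=0,i=8
  ####.|.  b30=0 t=0,i=9
  ###.#|#  b29=1 t=0,i=10
  ###..|.  b28=0 t=1,i=3
  ##.##|#  b27=1 t=0,i=11
  ##.#.|#  b26=1 t=0,i=2
  ##..#|.  b25=0 t=1,i=4
  ##...|#  b24=1 t=2,i=1
  #.###|#  b23=1 t=0,i=12
  #.##.|#  b22=1 t=0,i=0
  #.#.#|#  b21=1 t=0,i=20
  #.#..|#  b20=1 t=0,i=3
  #..##|.  b19=0 t=0,i=5
  #..#.|.  b18=0 t=1,i=5
  #...#|#  b17=1 t=4,i=8
  #....|.  b16=0 t=2,i=2
  .####|.  b15=0 t=0,i=7
  .###.|.  b14=0 t=1,i=11
  .##.#|#  b13=1 t=0,i=1
  .##..|.  b12=0 t=3,i=7
  .#.##|.  b11=0 t=0,i=21
  .#.#.|.  b10=0 t=1,i=7
  .#..#|.  b9=0 t=0,i=4
  .#...|#  b8=1 t=2,i=11
  ..###|#  b7=1 t=0,i=6
  ..##.|#  b6=1 t=3,i=6
  ..#.#|.  b5=0 t=1,i=6
  ..#..|.  b4=0 t=3,i=1
  ...##|.  b3=0 t=3,i=5
  ...#.|#  b2=1 t=2,i=7
  ....#|#  b1=1 t=2,i=6
  .....|.  b0=0 t=2,i=3
  bits 10101101111100100010000111000110 = 2918326726

2918326726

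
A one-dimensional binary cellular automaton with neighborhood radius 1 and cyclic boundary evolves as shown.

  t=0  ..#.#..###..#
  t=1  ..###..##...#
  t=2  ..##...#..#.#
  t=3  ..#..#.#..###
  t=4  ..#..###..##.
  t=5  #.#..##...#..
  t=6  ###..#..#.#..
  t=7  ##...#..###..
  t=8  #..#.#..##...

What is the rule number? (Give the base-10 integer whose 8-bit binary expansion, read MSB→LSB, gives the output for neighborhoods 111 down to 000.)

  ###|#  b7=1 t=0,i=8
  ##.|.  b6=0 t=0,i=9
  #.#|#  b5=1 t=0,i=3
  #..|.  b4=0 t=0,i=0
  .##|#  b3=1 t=0,i=7
  .#.|#  b2=1 t=0,i=2
  ..#|.  b1=0 t=0,i=1
  ...|#  b0=1 t=1,i=10
  bits 10101101 = 173

173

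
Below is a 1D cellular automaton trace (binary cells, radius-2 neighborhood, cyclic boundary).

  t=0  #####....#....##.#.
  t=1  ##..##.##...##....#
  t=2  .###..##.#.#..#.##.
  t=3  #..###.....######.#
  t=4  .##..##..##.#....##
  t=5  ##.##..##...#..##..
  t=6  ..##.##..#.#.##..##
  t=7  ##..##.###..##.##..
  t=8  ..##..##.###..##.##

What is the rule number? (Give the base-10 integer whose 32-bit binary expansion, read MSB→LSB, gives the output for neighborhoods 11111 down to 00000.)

467438126

  nb #####: next=.  (t=0,i=2, bit31=0)
  nb ####.: next=.  (t=0,i=3, bit30=0)
  nb ###.#: next=.  (t=3,i=16, bit29=0)
  nb ###..: next=#  (t=0,i=4, bit28=1)
  nb ##.##: next=#  (t=1,i=6, bit27=1)
  nb ##.#.: next=.  (t=0,i=16, bit26=0)
  nb ##..#: next=#  (t=1,i=2, bit25=1)
  nb ##...: next=#  (t=0,i=5, bit24=1)
  nb #.###: next=#  (t=0,i=0, bit23=1)
  nb #.##.: next=#  (t=1,i=7, bit22=1)
  nb #.#.#: next=.  (t=0,i=17, bit21=0)
  nb #.#..: next=#  (t=2,i=11, bit20=1)
  nb #..##: next=#  (t=1,i=3, bit19=1)
  nb #..#.: next=#  (t=2,i=13, bit18=1)
  nb #...#: next=.  (t=1,i=10, bit17=0)
  nb #....: next=.  (t=0,i=6, bit16=0)
  nb .####: next=#  (t=0,i=1, bit15=1)
  nb .###.: next=.  (t=1,i=0, bit14=0)
  nb .##.#: next=.  (t=0,i=15, bit13=0)
  nb .##..: next=.  (t=1,i=8, bit12=0)
  nb .#.##: next=#  (t=0,i=18, bit11=1)
  nb .#.#.: next=.  (t=2,i=10, bit10=0)
  nb .#..#: next=#  (t=2,i=12, bit9=1)
  nb .#...: next=.  (t=0,i=10, bit8=0)
  nb ..###: next=.  (t=1,i=18, bit7=0)
  nb ..##.: next=.  (t=0,i=14, bit6=0)
  nb ..#.#: next=#  (t=2,i=14, bit5=1)
  nb ..#..: next=.  (t=0,i=9, bit4=0)
  nb ...##: next=#  (t=0,i=13, bit3=1)
  nb ...#.: next=#  (t=0,i=8, bit2=1)
  nb ....#: next=#  (t=0,i=7, bit1=1)
  nb .....: next=.  (t=3,i=8, bit0=0)
  bits 00011011110111001000101000101110 = 467438126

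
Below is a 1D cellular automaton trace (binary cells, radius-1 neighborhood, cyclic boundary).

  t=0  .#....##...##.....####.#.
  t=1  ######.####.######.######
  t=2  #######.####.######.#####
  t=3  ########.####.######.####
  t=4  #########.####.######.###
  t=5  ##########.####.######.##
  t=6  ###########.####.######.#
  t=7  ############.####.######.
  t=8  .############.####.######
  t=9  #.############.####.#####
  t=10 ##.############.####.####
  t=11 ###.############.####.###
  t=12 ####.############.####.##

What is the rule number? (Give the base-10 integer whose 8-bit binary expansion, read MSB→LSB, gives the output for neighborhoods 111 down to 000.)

  [7] ### => #  t=0,i=19
  [6] ##. => #  t=0,i=7
  [5] #.# => #  t=0,i=22
  [4] #.. => #  t=0,i=2
  [3] .## => .  t=0,i=6
  [2] .#. => #  t=0,i=1
  [1] ..# => #  t=0,i=0
  [0] ... => #  t=0,i=3
  bits 11110111 = 247

247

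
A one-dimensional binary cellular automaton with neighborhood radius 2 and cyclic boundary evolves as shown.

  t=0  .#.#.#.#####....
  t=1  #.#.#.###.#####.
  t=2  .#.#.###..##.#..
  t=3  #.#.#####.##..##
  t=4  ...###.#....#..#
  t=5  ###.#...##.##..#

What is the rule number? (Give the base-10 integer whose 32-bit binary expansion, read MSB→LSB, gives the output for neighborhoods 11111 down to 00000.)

1401154909

  [31] ##### => .  t=0,i=9
  [30] ####. => #  t=0,i=10
  [29] ###.# => .  t=1,i=8
  [28] ###.. => #  t=0,i=11
  [27] ##.## => .  t=1,i=9
  [26] ##.#. => .  t=1,i=15
  [25] ##..# => #  t=2,i=8
  [24] ##... => #  t=0,i=12
  [23] #.### => #  t=0,i=7
  [22] #.##. => .  t=3,i=10
  [21] #.#.# => .  t=0,i=3
  [20] #.#.. => .  t=2,i=13
  [19] #..## => .  t=2,i=9
  [18] #..#. => .  t=4,i=14
  [17] #...# => #  t=2,i=15
  [16] #.... => #  t=0,i=13
  [15] .#### => #  t=0,i=8
  [14] .###. => #  t=1,i=7
  [13] .##.# => #  t=2,i=11
  [12] .##.. => .  t=3,i=11
  [11] .#.## => #  t=0,i=6
  [10] .#.#. => #  t=0,i=2
  [9] .#..# => .  t=4,i=13
  [8] .#... => #  t=2,i=14
  [7] ..### => .  t=3,i=14
  [6] ..##. => #  t=2,i=10
  [5] ..#.# => .  t=0,i=1
  [4] ..#.. => #  t=4,i=12
  [3] ...## => #  t=4,i=2
  [2] ...#. => #  t=0,i=0
  [1] ....# => .  t=0,i=15
  [0] ..... => #  t=0,i=14
  bits 01010011100000111110110101011101 = 1401154909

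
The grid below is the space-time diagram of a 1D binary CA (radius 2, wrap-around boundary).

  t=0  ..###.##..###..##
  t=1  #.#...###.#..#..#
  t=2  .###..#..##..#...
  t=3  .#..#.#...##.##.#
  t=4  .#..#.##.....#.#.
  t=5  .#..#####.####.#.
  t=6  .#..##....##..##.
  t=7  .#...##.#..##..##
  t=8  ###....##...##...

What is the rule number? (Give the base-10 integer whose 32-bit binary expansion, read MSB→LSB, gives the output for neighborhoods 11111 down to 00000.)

  nb #####: next=.  (t=5,i=6, bit31=0)
  nb ####.: next=.  (t=5,i=7, bit30=0)
  nb ###.#: next=.  (t=0,i=4, bit29=0)
  nb ###..: next=.  (t=0,i=12, bit28=0)
  nb ##.##: next=.  (t=0,i=5, bit27=0)
  nb ##.#.: next=#  (t=1,i=1, bit26=1)
  nb ##..#: next=#  (t=0,i=0, bit25=1)
  nb ##...: next=#  (t=4,i=8, bit24=1)
  nb #.###: next=#  (t=5,i=10, bit23=1)
  nb #.##.: next=#  (t=0,i=6, bit22=1)
  nb #.#.#: next=.  (t=3,i=16, bit21=0)
  nb #.#..: next=#  (t=1,i=2, bit20=1)
  nb #..##: next=.  (t=0,i=1, bit19=0)
  nb #..#.: next=.  (t=1,i=12, bit18=0)
  nb #...#: next=.  (t=1,i=4, bit17=0)
  nb #....: next=.  (t=2,i=15, bit16=0)
  nb .####: next=#  (t=5,i=5, bit15=1)
  nb .###.: next=.  (t=0,i=3, bit14=0)
  nb .##.#: next=.  (t=1,i=0, bit13=0)
  nb .##..: next=#  (t=0,i=7, bit12=1)
  nb .#.##: next=#  (t=4,i=5, bit11=1)
  nb .#.#.: next=.  (t=3,i=0, bit10=0)
  nb .#..#: next=.  (t=1,i=11, bit9=0)
  nb .#...: next=#  (t=1,i=3, bit8=1)
  nb ..###: next=#  (t=0,i=2, bit7=1)
  nb ..##.: next=.  (t=0,i=15, bit6=0)
  nb ..#.#: next=#  (t=3,i=4, bit5=1)
  nb ..#..: next=#  (t=1,i=13, bit4=1)
  nb ...##: next=.  (t=1,i=5, bit3=0)
  nb ...#.: next=#  (t=4,i=12, bit2=1)
  nb ....#: next=#  (t=2,i=16, bit1=1)
  nb .....: next=#  (t=4,i=10, bit0=1)
  bits 00000111110100001001100110110111 = 131111351

131111351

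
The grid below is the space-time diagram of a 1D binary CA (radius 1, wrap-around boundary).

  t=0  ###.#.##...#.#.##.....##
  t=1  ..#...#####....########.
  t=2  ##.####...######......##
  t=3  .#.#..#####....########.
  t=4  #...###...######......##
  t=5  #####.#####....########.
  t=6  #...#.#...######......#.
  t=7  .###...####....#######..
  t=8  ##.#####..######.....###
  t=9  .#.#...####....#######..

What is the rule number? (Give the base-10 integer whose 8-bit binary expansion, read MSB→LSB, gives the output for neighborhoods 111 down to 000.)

  ###|.  b7=0 t=0,i=0
  ##.|#  b6=1 t=0,i=2
  #.#|.  b5=0 t=0,i=3
  #..|#  b4=1 t=0,i=8
  .##|#  b3=1 t=0,i=6
  .#.|.  b2=0 t=0,i=4
  ..#|#  b1=1 t=0,i=10
  ...|#  b0=1 t=0,i=9
  bits 01011011 = 91

91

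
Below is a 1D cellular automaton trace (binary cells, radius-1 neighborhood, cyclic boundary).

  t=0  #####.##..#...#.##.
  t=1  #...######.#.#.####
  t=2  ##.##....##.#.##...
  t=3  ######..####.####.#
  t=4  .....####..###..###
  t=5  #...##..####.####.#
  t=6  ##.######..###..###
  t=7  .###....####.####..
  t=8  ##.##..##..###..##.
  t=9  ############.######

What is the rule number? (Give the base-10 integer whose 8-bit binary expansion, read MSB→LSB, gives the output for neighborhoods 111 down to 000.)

  [7] ### => .  t=0,i=1
  [6] ##. => #  t=0,i=4
  [5] #.# => #  t=0,i=5
  [4] #.. => #  t=0,i=8
  [3] .## => #  t=0,i=0
  [2] .#. => .  t=0,i=10
  [1] ..# => #  t=0,i=9
  [0] ... => .  t=0,i=12
  bits 01111010 = 122

122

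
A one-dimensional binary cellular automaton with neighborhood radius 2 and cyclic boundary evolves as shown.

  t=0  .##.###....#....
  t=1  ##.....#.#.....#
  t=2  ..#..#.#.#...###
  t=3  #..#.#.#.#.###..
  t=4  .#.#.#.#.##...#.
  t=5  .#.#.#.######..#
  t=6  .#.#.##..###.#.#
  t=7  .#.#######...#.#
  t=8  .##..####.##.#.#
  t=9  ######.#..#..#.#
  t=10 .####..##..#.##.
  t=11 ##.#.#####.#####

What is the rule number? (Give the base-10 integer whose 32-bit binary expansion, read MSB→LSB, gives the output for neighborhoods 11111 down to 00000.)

  #####|#  b31=1 t=5,i=9
  ####.|#  b30=1 t=5,i=11
  ###.#|.  b29=0 t=6,i=11
  ###..|.  b28=0 t=0,i=6
  ##.##|.  b27=0 t=0,i=3
  ##.#.|.  b26=0 t=6,i=12
  ##..#|#  b25=1 t=2,i=0
  ##...|#  b24=1 t=0,i=7
  #.###|.  b23=0 t=0,i=4
  #.##.|#  b22=1 t=4,i=9
  #.#.#|#  b21=1 t=2,i=7
  #.#..|#  b20=1 t=1,i=9
  #..##|#  b19=1 t=6,i=8
  #..#.|.  b18=0 t=2,i=1
  #...#|#  b17=1 t=2,i=11
  #....|.  b16=0 t=0,i=8
  .####|.  b15=0 t=5,i=8
  .###.|.  b14=0 t=0,i=5
  .##.#|.  b13=0 t=0,i=2
  .##..|#  b12=1 t=4,i=10
  .#.##|#  b11=1 t=3,i=10
  .#.#.|.  b10=0 t=1,i=8
  .#..#|#  b9=1 t=2,i=3
  .#...|.  b8=0 t=0,i=12
  ..###|#  b7=1 t=1,i=15
  ..##.|#  b6=1 t=0,i=1
  ..#.#|#  b5=1 t=1,i=7
  ..#..|.  b4=0 t=0,i=11
  ...##|#  b3=1 t=0,i=0
  ...#.|.  b2=0 t=0,i=10
  ....#|#  b1=1 t=0,i=9
  .....|.  b0=0 t=0,i=14
  bits 11000011011110100001101011101010 = 3279559402

3279559402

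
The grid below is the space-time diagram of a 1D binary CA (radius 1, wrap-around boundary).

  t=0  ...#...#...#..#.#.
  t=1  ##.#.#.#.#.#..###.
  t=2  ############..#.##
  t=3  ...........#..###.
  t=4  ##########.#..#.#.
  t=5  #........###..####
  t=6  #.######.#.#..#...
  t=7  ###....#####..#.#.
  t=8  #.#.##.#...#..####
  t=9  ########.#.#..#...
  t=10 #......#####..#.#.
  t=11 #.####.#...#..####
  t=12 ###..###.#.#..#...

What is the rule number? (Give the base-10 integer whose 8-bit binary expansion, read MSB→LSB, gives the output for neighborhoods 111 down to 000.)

109

  ###|.  b7=0 t=1,i=15
  ##.|#  b6=1 t=1,i=1
  #.#|#  b5=1 t=0,i=15
  #..|.  b4=0 t=0,i=4
  .##|#  b3=1 t=1,i=0
  .#.|#  b2=1 t=0,i=3
  ..#|.  b1=0 t=0,i=2
  ...|#  b0=1 t=0,i=0
  bits 01101101 = 109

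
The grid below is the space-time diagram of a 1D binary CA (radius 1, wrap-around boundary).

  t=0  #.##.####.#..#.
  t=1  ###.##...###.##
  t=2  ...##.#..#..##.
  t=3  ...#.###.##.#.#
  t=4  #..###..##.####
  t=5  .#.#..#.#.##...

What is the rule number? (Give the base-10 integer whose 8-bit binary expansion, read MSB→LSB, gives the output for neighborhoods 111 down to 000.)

  ### -> .   bit 7 = 0  t=0,i=6
  ##. -> .   bit 6 = 0  t=0,i=3
  #.# -> #   bit 5 = 1  t=0,i=1
  #.. -> #   bit 4 = 1  t=0,i=11
  .## -> #   bit 3 = 1  t=0,i=2
  .#. -> #   bit 2 = 1  t=0,i=0
  ..# -> .   bit 1 = 0  t=0,i=12
  ... -> .   bit 0 = 0  t=1,i=7
  bits 00111100 = 60

60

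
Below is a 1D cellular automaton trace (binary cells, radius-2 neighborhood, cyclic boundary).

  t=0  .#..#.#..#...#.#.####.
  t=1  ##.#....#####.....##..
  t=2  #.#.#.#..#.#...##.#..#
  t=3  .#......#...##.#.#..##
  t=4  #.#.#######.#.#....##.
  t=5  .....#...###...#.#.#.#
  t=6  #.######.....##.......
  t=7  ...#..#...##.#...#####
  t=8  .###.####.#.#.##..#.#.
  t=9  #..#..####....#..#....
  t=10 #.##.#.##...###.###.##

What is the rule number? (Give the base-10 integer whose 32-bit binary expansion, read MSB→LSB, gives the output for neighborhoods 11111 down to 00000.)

1682866519

  ##### -> .   bit 31 = 0  t=1,i=10
  ####. -> #   bit 30 = 1  t=0,i=19
  ###.# -> #   bit 29 = 1  t=4,i=10
  ###.. -> .   bit 28 = 0  t=0,i=20
  ##.## -> .   bit 27 = 0  t=8,i=4
  ##.#. -> #   bit 26 = 1  t=1,i=2
  ##..# -> .   bit 25 = 0  t=0,i=21
  ##... -> .   bit 24 = 0  t=1,i=13
  #.### -> .   bit 23 = 0  t=0,i=17
  #.##. -> #   bit 22 = 1  t=8,i=14
  #.#.# -> .   bit 21 = 0  t=0,i=15
  #.#.. -> .   bit 20 = 0  t=0,i=6
  #..## -> #   bit 19 = 1  t=1,i=21
  #..#. -> #   bit 18 = 1  t=0,i=0
  #...# -> #   bit 17 = 1  t=0,i=11
  #.... -> .   bit 16 = 0  t=1,i=5
  .#### -> #   bit 15 = 1  t=0,i=18
  .###. -> .   bit 14 = 0  t=5,i=10
  .##.# -> .   bit 13 = 0  t=1,i=1
  .##.. -> .   bit 12 = 0  t=1,i=19
  .#.## -> .   bit 11 = 0  t=0,i=16
  .#.#. -> .   bit 10 = 0  t=0,i=5
  .#..# -> .   bit 9 = 0  t=0,i=2
  .#... -> #   bit 8 = 1  t=0,i=10
  ..### -> .   bit 7 = 0  t=1,i=8
  ..##. -> #   bit 6 = 1  t=1,i=0
  ..#.# -> .   bit 5 = 0  t=0,i=4
  ..#.. -> #   bit 4 = 1  t=0,i=1
  ...## -> .   bit 3 = 0  t=1,i=7
  ...#. -> #   bit 2 = 1  t=0,i=12
  ....# -> #   bit 1 = 1  t=1,i=6
  ..... -> #   bit 0 = 1  t=1,i=15
  bits 01100100010011101000000101010111 = 1682866519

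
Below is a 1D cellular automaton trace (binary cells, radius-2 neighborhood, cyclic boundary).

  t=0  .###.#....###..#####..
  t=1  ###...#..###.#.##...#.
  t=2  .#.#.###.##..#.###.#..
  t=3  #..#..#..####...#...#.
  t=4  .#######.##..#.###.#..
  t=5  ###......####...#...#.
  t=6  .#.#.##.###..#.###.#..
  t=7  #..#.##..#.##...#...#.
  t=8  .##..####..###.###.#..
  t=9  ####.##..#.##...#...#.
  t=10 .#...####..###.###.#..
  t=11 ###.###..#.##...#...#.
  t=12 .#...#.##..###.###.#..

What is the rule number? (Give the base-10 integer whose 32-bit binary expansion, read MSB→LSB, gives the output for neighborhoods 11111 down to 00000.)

56947677

  #####|.  b31=0 t=0,i=17
  ####.|.  b30=0 t=0,i=18
  ###.#|.  b29=0 t=0,i=3
  ###..|.  b28=0 t=0,i=12
  ##.##|.  b27=0 t=2,i=8
  ##.#.|.  b26=0 t=0,i=4
  ##..#|#  b25=1 t=0,i=13
  ##...|#  b24=1 t=0,i=20
  #.###|.  b23=0 t=1,i=0
  #.##.|#  b22=1 t=1,i=15
  #.#.#|#  b21=1 t=1,i=13
  #.#..|.  b20=0 t=0,i=5
  #..##|.  b19=0 t=0,i=14
  #..#.|#  b18=1 t=2,i=12
  #...#|.  b17=0 t=0,i=21
  #....|.  b16=0 t=0,i=7
  .####|#  b15=1 t=0,i=16
  .###.|#  b14=1 t=0,i=2
  .##.#|#  b13=1 t=6,i=6
  .##..|#  b12=1 t=1,i=16
  .#.##|.  b11=0 t=1,i=14
  .#.#.|.  b10=0 t=2,i=2
  .#..#|#  b9=1 t=1,i=7
  .#...|#  b8=1 t=0,i=6
  ..###|#  b7=1 t=0,i=1
  ..##.|#  b6=1 t=8,i=1
  ..#.#|.  b5=0 t=1,i=20
  ..#..|#  b4=1 t=1,i=6
  ...##|#  b3=1 t=0,i=0
  ...#.|#  b2=1 t=1,i=5
  ....#|.  b1=0 t=0,i=8
  .....|#  b0=1 t=5,i=5
  bits 00000011011001001111001111011101 = 56947677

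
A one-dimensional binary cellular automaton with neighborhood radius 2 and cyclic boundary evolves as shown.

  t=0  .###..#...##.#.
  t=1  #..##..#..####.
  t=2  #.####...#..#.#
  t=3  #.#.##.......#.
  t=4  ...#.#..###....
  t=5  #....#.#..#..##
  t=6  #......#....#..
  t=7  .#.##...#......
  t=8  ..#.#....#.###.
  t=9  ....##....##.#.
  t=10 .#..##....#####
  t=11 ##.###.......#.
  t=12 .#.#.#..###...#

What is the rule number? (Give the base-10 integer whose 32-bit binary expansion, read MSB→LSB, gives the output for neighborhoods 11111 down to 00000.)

  [31] ##### => .  t=10,i=12
  [30] ####. => #  t=1,i=12
  [29] ###.# => .  t=1,i=13
  [28] ###.. => #  t=0,i=3
  [27] ##.## => .  t=2,i=1
  [26] ##.#. => #  t=0,i=12
  [25] ##..# => #  t=0,i=4
  [24] ##... => .  t=2,i=6
  [23] #.### => #  t=2,i=2
  [22] #.##. => .  t=2,i=14
  [21] #.#.# => .  t=3,i=0
  [20] #.#.. => #  t=0,i=13
  [19] #..## => #  t=0,i=0
  [18] #..#. => .  t=0,i=5
  [17] #...# => .  t=0,i=8
  [16] #.... => .  t=3,i=7
  [15] .#### => .  t=1,i=11
  [14] .###. => .  t=0,i=2
  [13] .##.# => #  t=0,i=11
  [12] .##.. => #  t=1,i=4
  [11] .#.## => #  t=2,i=13
  [10] .#.#. => .  t=3,i=1
  [9] .#..# => .  t=0,i=14
  [8] .#... => #  t=0,i=7
  [7] ..### => .  t=0,i=1
  [6] ..##. => #  t=0,i=10
  [5] ..#.# => .  t=2,i=12
  [4] ..#.. => .  t=0,i=6
  [3] ...## => .  t=0,i=9
  [2] ...#. => .  t=2,i=8
  [1] ....# => .  t=3,i=11
  [0] ..... => #  t=3,i=8
  bits 01010110100110000011100101000001 = 1452816705

1452816705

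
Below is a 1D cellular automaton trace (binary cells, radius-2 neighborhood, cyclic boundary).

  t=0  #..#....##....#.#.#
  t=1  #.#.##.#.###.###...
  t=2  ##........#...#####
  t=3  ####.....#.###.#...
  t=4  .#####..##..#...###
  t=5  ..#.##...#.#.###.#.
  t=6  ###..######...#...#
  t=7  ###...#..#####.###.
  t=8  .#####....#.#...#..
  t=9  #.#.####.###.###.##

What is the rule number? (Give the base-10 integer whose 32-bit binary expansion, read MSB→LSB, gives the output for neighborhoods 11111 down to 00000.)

1359467820

  #####|.  b31=0 t=2,i=16
  ####.|#  b30=1 t=2,i=0
  ###.#|.  b29=0 t=1,i=11
  ###..|#  b28=1 t=1,i=15
  ##.##|.  b27=0 t=1,i=12
  ##.#.|.  b26=0 t=1,i=6
  ##..#|.  b25=0 t=0,i=1
  ##...|#  b24=1 t=0,i=10
  #.###|.  b23=0 t=1,i=9
  #.##.|.  b22=0 t=0,i=18
  #.#.#|.  b21=0 t=0,i=16
  #.#..|.  b20=0 t=3,i=15
  #..##|.  b19=0 t=4,i=7
  #..#.|#  b18=1 t=0,i=2
  #...#|#  b17=1 t=1,i=17
  #....|#  b16=1 t=0,i=5
  .####|#  b15=1 t=2,i=15
  .###.|#  b14=1 t=1,i=10
  .##.#|.  b13=0 t=1,i=5
  .##..|#  b12=1 t=0,i=0
  .#.##|.  b11=0 t=0,i=17
  .#.#.|#  b10=1 t=0,i=15
  .#..#|.  b9=0 t=7,i=7
  .#...|#  b8=1 t=0,i=4
  ..###|.  b7=0 t=2,i=14
  ..##.|.  b6=0 t=0,i=8
  ..#.#|#  b5=1 t=0,i=14
  ..#..|.  b4=0 t=0,i=3
  ...##|#  b3=1 t=0,i=7
  ...#.|#  b2=1 t=0,i=13
  ....#|.  b1=0 t=0,i=6
  .....|.  b0=0 t=2,i=4
  bits 01010001000001111101010100101100 = 1359467820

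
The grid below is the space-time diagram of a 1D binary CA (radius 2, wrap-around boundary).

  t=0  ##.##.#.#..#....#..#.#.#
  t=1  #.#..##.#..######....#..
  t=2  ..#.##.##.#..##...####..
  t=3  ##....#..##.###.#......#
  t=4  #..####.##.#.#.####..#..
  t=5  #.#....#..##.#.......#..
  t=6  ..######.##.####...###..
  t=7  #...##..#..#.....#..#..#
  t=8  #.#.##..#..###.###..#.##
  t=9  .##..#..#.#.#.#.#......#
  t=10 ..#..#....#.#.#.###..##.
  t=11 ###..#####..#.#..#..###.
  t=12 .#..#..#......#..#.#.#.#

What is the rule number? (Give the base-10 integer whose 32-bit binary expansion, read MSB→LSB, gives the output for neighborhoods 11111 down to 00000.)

  ##### -> #   bit 31 = 1  t=1,i=13
  ####. -> .   bit 30 = 0  t=1,i=15
  ###.# -> .   bit 29 = 0  t=0,i=1
  ###.. -> .   bit 28 = 0  t=1,i=16
  ##.## -> #   bit 27 = 1  t=0,i=2
  ##.#. -> #   bit 26 = 1  t=0,i=5
  ##..# -> .   bit 25 = 0  t=4,i=19
  ##... -> .   bit 24 = 0  t=1,i=17
  #.### -> .   bit 23 = 0  t=0,i=23
  #.##. -> .   bit 22 = 0  t=0,i=3
  #.#.# -> #   bit 21 = 1  t=0,i=6
  #.#.. -> #   bit 20 = 1  t=0,i=8
  #..## -> #   bit 19 = 1  t=1,i=4
  #..#. -> .   bit 18 = 0  t=0,i=10
  #...# -> #   bit 17 = 1  t=2,i=16
  #.... -> #   bit 16 = 1  t=0,i=13
  .#### -> .   bit 15 = 0  t=1,i=12
  .###. -> #   bit 14 = 1  t=0,i=0
  .##.# -> .   bit 13 = 0  t=0,i=4
  .##.. -> #   bit 12 = 1  t=2,i=14
  .#.## -> .   bit 11 = 0  t=0,i=22
  .#.#. -> .   bit 10 = 0  t=0,i=7
  .#..# -> .   bit 9 = 0  t=0,i=9
  .#... -> #   bit 8 = 1  t=0,i=12
  ..### -> .   bit 7 = 0  t=1,i=11
  ..##. -> #   bit 6 = 1  t=1,i=5
  ..#.# -> .   bit 5 = 0  t=0,i=19
  ..#.. -> #   bit 4 = 1  t=0,i=11
  ...## -> .   bit 3 = 0  t=2,i=17
  ...#. -> #   bit 2 = 1  t=0,i=15
  ....# -> #   bit 1 = 1  t=0,i=14
  ..... -> .   bit 0 = 0  t=3,i=19
  bits 10001100001110110101000101010110 = 2352697686

2352697686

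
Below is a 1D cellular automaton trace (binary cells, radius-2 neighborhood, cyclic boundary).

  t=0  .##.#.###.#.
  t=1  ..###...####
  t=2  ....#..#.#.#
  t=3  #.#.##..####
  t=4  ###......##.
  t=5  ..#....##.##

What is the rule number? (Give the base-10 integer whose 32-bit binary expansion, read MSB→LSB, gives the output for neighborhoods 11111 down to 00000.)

  [31] ##### => #  t=3,i=10
  [30] ####. => .  t=1,i=10
  [29] ###.# => #  t=0,i=8
  [28] ###.. => #  t=1,i=4
  [27] ##.## => #  t=4,i=11
  [26] ##.#. => #  t=0,i=3
  [25] ##..# => .  t=1,i=0
  [24] ##... => .  t=1,i=5
  [23] #.### => .  t=0,i=6
  [22] #.##. => .  t=3,i=4
  [21] #.#.# => #  t=0,i=4
  [20] #.#.. => #  t=0,i=10
  [19] #..## => .  t=0,i=0
  [18] #..#. => .  t=2,i=6
  [17] #...# => .  t=1,i=6
  [16] #.... => .  t=2,i=1
  [15] .#### => #  t=1,i=9
  [14] .###. => .  t=0,i=7
  [13] .##.# => #  t=0,i=2
  [12] .##.. => .  t=3,i=5
  [11] .#.## => .  t=0,i=5
  [10] .#.#. => #  t=2,i=8
  [9] .#..# => #  t=0,i=11
  [8] .#... => #  t=2,i=0
  [7] ..### => .  t=1,i=2
  [6] ..##. => .  t=0,i=1
  [5] ..#.# => .  t=2,i=7
  [4] ..#.. => #  t=2,i=4
  [3] ...## => #  t=1,i=7
  [2] ...#. => .  t=2,i=3
  [1] ....# => #  t=2,i=2
  [0] ..... => .  t=4,i=5
  bits 10111100001100001010011100011010 = 3157305114

3157305114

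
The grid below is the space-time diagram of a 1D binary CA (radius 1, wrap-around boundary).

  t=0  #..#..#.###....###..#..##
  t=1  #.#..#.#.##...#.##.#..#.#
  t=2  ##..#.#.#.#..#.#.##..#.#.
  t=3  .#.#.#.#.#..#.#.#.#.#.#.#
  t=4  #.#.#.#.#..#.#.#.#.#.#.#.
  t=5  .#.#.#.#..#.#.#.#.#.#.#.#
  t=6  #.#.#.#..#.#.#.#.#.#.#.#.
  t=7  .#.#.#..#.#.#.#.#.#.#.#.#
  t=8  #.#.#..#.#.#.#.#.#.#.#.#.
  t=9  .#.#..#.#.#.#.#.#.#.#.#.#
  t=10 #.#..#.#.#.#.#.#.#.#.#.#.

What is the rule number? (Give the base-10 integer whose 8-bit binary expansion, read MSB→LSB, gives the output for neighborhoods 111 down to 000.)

  ###|#  b7=1 t=0,i=9
  ##.|#  b6=1 t=0,i=0
  #.#|#  b5=1 t=0,i=7
  #..|.  b4=0 t=0,i=1
  .##|.  b3=0 t=0,i=8
  .#.|.  b2=0 t=0,i=3
  ..#|#  b1=1 t=0,i=2
  ...|.  b0=0 t=0,i=12
  bits 11100010 = 226

226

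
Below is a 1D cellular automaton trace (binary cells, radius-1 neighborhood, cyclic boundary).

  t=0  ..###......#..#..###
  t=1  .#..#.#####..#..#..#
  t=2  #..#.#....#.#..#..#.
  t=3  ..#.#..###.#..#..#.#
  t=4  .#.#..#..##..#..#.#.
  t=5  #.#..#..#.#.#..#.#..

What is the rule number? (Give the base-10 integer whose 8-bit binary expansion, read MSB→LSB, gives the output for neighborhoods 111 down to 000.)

  ### -> .   bit 7 = 0  t=0,i=3
  ##. -> #   bit 6 = 1  t=0,i=4
  #.# -> #   bit 5 = 1  t=1,i=0
  #.. -> .   bit 4 = 0  t=0,i=0
  .## -> .   bit 3 = 0  t=0,i=2
  .#. -> .   bit 2 = 0  t=0,i=11
  ..# -> #   bit 1 = 1  t=0,i=1
  ... -> #   bit 0 = 1  t=0,i=6
  bits 01100011 = 99

99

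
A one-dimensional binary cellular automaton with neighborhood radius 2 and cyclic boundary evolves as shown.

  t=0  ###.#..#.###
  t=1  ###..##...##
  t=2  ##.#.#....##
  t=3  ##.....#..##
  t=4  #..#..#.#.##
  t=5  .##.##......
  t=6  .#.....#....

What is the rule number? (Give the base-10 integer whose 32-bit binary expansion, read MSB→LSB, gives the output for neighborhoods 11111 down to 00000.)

3792011972

  ##### -> #   bit 31 = 1  t=0,i=0
  ####. -> #   bit 30 = 1  t=0,i=1
  ###.# -> #   bit 29 = 1  t=0,i=2
  ###.. -> .   bit 28 = 0  t=1,i=2
  ##.## -> .   bit 27 = 0  t=5,i=3
  ##.#. -> .   bit 26 = 0  t=0,i=3
  ##..# -> #   bit 25 = 1  t=1,i=3
  ##... -> .   bit 24 = 0  t=1,i=7
  #.### -> .   bit 23 = 0  t=0,i=9
  #.##. -> .   bit 22 = 0  t=5,i=4
  #.#.# -> .   bit 21 = 0  t=2,i=3
  #.#.. -> .   bit 20 = 0  t=0,i=4
  #..## -> .   bit 19 = 0  t=1,i=4
  #..#. -> #   bit 18 = 1  t=0,i=6
  #...# -> .   bit 17 = 0  t=1,i=8
  #.... -> #   bit 16 = 1  t=2,i=7
  .#### -> #   bit 15 = 1  t=0,i=10
  .###. -> .   bit 14 = 0  t=4,i=11
  .##.# -> .   bit 13 = 0  t=5,i=2
  .##.. -> .   bit 12 = 0  t=1,i=6
  .#.## -> .   bit 11 = 0  t=0,i=8
  .#.#. -> .   bit 10 = 0  t=2,i=4
  .#..# -> #   bit 9 = 1  t=0,i=5
  .#... -> .   bit 8 = 0  t=2,i=6
  ..### -> #   bit 7 = 1  t=1,i=10
  ..##. -> #   bit 6 = 1  t=1,i=5
  ..#.# -> .   bit 5 = 0  t=0,i=7
  ..#.. -> .   bit 4 = 0  t=3,i=7
  ...## -> .   bit 3 = 0  t=1,i=9
  ...#. -> #   bit 2 = 1  t=3,i=6
  ....# -> .   bit 1 = 0  t=2,i=8
  ..... -> .   bit 0 = 0  t=3,i=4
  bits 11100010000001011000001011000100 = 3792011972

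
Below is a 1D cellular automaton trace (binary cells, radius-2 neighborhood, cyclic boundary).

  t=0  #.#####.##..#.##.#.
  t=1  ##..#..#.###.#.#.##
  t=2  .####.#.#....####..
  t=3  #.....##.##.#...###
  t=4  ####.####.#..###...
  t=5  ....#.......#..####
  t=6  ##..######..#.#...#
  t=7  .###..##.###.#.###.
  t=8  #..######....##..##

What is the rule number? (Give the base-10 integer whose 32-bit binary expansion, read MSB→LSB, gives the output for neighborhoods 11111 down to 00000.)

2603564377

  ##### -> #   bit 31 = 1  t=0,i=4
  ####. -> .   bit 30 = 0  t=0,i=5
  ###.# -> .   bit 29 = 0  t=0,i=6
  ###.. -> #   bit 28 = 1  t=1,i=1
  ##.## -> #   bit 27 = 1  t=0,i=7
  ##.#. -> .   bit 26 = 0  t=0,i=16
  ##..# -> #   bit 25 = 1  t=0,i=10
  ##... -> #   bit 24 = 1  t=2,i=17
  #.### -> .   bit 23 = 0  t=0,i=2
  #.##. -> .   bit 22 = 0  t=0,i=8
  #.#.# -> #   bit 21 = 1  t=0,i=0
  #.#.. -> .   bit 20 = 0  t=2,i=8
  #..## -> #   bit 19 = 1  t=4,i=12
  #..#. -> #   bit 18 = 1  t=0,i=11
  #...# -> #   bit 17 = 1  t=2,i=18
  #.... -> #   bit 16 = 1  t=2,i=10
  .#### -> .   bit 15 = 0  t=0,i=3
  .###. -> .   bit 14 = 0  t=1,i=10
  .##.# -> #   bit 13 = 1  t=0,i=15
  .##.. -> #   bit 12 = 1  t=0,i=9
  .#.## -> #   bit 11 = 1  t=0,i=1
  .#.#. -> #   bit 10 = 1  t=0,i=18
  .#..# -> .   bit 9 = 0  t=1,i=5
  .#... -> #   bit 8 = 1  t=2,i=9
  ..### -> .   bit 7 = 0  t=2,i=1
  ..##. -> #   bit 6 = 1  t=3,i=6
  ..#.# -> .   bit 5 = 0  t=0,i=12
  ..#.. -> #   bit 4 = 1  t=1,i=4
  ...## -> #   bit 3 = 1  t=2,i=0
  ...#. -> .   bit 2 = 0  t=5,i=3
  ....# -> .   bit 1 = 0  t=2,i=11
  ..... -> #   bit 0 = 1  t=3,i=3
  bits 10011011001011110011110101011001 = 2603564377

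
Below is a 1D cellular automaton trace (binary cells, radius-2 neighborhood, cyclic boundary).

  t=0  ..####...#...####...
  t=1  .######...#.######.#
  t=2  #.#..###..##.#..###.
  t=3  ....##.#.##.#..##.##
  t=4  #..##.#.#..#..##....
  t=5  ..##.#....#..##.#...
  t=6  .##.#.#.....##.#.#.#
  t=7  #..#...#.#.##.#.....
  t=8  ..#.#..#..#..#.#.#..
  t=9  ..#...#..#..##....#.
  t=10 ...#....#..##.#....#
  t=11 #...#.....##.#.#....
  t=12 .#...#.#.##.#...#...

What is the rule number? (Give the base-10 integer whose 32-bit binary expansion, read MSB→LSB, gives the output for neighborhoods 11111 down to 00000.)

  ##### -> .   bit 31 = 0  t=1,i=3
  ####. -> #   bit 30 = 1  t=0,i=4
  ###.# -> #   bit 29 = 1  t=1,i=17
  ###.. -> #   bit 28 = 1  t=0,i=5
  ##.## -> .   bit 27 = 0  t=3,i=17
  ##.#. -> #   bit 26 = 1  t=1,i=18
  ##..# -> .   bit 25 = 0  t=2,i=8
  ##... -> #   bit 24 = 1  t=0,i=6
  #.### -> .   bit 23 = 0  t=1,i=1
  #.##. -> .   bit 22 = 0  t=3,i=9
  #.#.# -> .   bit 21 = 0  t=1,i=19
  #.#.. -> .   bit 20 = 0  t=2,i=2
  #..## -> #   bit 19 = 1  t=2,i=4
  #..#. -> #   bit 18 = 1  t=4,i=10
  #...# -> .   bit 17 = 0  t=0,i=7
  #.... -> .   bit 16 = 0  t=0,i=18
  .#### -> #   bit 15 = 1  t=0,i=3
  .###. -> .   bit 14 = 0  t=2,i=6
  .##.# -> .   bit 13 = 0  t=2,i=11
  .##.. -> .   bit 12 = 0  t=3,i=19
  .#.## -> #   bit 11 = 1  t=1,i=0
  .#.#. -> .   bit 10 = 0  t=2,i=1
  .#..# -> .   bit 9 = 0  t=2,i=3
  .#... -> #   bit 8 = 1  t=0,i=10
  ..### -> #   bit 7 = 1  t=0,i=2
  ..##. -> #   bit 6 = 1  t=2,i=10
  ..#.# -> #   bit 5 = 1  t=1,i=10
  ..#.. -> .   bit 4 = 0  t=0,i=9
  ...## -> #   bit 3 = 1  t=0,i=1
  ...#. -> .   bit 2 = 0  t=0,i=8
  ....# -> .   bit 1 = 0  t=0,i=0
  ..... -> #   bit 0 = 1  t=0,i=19
  bits 01110101000011001000100111101001 = 1963756009

1963756009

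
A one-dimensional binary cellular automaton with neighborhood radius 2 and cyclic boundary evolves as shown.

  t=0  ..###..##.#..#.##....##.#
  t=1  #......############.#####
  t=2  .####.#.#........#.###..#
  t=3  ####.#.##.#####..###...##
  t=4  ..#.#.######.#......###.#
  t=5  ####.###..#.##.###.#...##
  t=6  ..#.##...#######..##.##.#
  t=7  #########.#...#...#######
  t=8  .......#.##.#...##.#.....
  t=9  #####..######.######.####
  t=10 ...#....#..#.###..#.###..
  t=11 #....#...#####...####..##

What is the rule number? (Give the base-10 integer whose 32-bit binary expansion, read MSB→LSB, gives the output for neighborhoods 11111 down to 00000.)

1305984617

  #####|.  b31=0 t=1,i=9
  ####.|#  b30=1 t=1,i=17
  ###.#|.  b29=0 t=1,i=18
  ###..|.  b28=0 t=0,i=4
  ##.##|#  b27=1 t=1,i=19
  ##.#.|#  b26=1 t=0,i=9
  ##..#|.  b25=0 t=0,i=5
  ##...|#  b24=1 t=0,i=17
  #.###|#  b23=1 t=1,i=20
  #.##.|#  b22=1 t=0,i=15
  #.#.#|.  b21=0 t=2,i=6
  #.#..|#  b20=1 t=0,i=10
  #..##|.  b19=0 t=0,i=1
  #..#.|#  b18=1 t=0,i=12
  #...#|#  b17=1 t=3,i=21
  #....|#  b16=1 t=0,i=18
  .####|#  b15=1 t=1,i=8
  .###.|.  b14=0 t=0,i=3
  .##.#|#  b13=1 t=0,i=8
  .##..|#  b12=1 t=0,i=16
  .#.##|#  b11=1 t=0,i=14
  .#.#.|#  b10=1 t=2,i=7
  .#..#|#  b9=1 t=0,i=0
  .#...|.  b8=0 t=2,i=9
  ..###|.  b7=0 t=0,i=2
  ..##.|#  b6=1 t=0,i=7
  ..#.#|#  b5=1 t=0,i=13
  ..#..|.  b4=0 t=7,i=14
  ...##|#  b3=1 t=0,i=20
  ...#.|.  b2=0 t=2,i=16
  ....#|.  b1=0 t=0,i=19
  .....|#  b0=1 t=1,i=3
  bits 01001101110101111011111001101001 = 1305984617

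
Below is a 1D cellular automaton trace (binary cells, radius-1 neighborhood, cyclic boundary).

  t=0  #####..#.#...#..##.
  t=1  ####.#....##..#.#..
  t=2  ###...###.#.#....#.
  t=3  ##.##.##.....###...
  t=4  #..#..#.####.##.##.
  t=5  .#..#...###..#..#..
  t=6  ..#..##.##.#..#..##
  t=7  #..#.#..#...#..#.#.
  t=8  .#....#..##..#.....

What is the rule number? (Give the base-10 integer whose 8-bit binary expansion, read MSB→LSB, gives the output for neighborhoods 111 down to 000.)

  nb ###: next=#  (t=0,i=1, bit7=1)
  nb ##.: next=.  (t=0,i=4, bit6=0)
  nb #.#: next=.  (t=0,i=8, bit5=0)
  nb #..: next=#  (t=0,i=5, bit4=1)
  nb .##: next=#  (t=0,i=0, bit3=1)
  nb .#.: next=.  (t=0,i=7, bit2=0)
  nb ..#: next=.  (t=0,i=6, bit1=0)
  nb ...: next=#  (t=0,i=11, bit0=1)
  bits 10011001 = 153

153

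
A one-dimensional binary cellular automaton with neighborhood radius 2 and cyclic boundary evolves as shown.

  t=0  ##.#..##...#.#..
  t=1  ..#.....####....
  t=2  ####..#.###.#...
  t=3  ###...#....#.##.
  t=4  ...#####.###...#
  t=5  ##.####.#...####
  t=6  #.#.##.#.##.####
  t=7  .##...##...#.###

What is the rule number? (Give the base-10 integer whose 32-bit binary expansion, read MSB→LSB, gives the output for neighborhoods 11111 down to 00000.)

3441590710

  nb #####: next=#  (t=4,i=5, bit31=1)
  nb ####.: next=#  (t=1,i=10, bit30=1)
  nb ###.#: next=.  (t=2,i=10, bit29=0)
  nb ###..: next=.  (t=1,i=11, bit28=0)
  nb ##.##: next=#  (t=3,i=15, bit27=1)
  nb ##.#.: next=#  (t=0,i=2, bit26=1)
  nb ##..#: next=.  (t=2,i=4, bit25=0)
  nb ##...: next=#  (t=0,i=8, bit24=1)
  nb #.###: next=.  (t=2,i=8, bit23=0)
  nb #.##.: next=.  (t=3,i=13, bit22=0)
  nb #.#.#: next=#  (t=6,i=2, bit21=1)
  nb #.#..: next=.  (t=0,i=3, bit20=0)
  nb #..##: next=.  (t=0,i=5, bit19=0)
  nb #..#.: next=.  (t=2,i=5, bit18=0)
  nb #...#: next=#  (t=0,i=9, bit17=1)
  nb #....: next=.  (t=1,i=4, bit16=0)
  nb .####: next=#  (t=1,i=9, bit15=1)
  nb .###.: next=.  (t=2,i=9, bit14=0)
  nb .##.#: next=.  (t=0,i=1, bit13=0)
  nb .##..: next=.  (t=0,i=7, bit12=0)
  nb .#.##: next=.  (t=2,i=7, bit11=0)
  nb .#.#.: next=.  (t=0,i=12, bit10=0)
  nb .#..#: next=.  (t=0,i=4, bit9=0)
  nb .#...: next=#  (t=1,i=3, bit8=1)
  nb ..###: next=#  (t=1,i=8, bit7=1)
  nb ..##.: next=.  (t=0,i=0, bit6=0)
  nb ..#.#: next=#  (t=0,i=11, bit5=1)
  nb ..#..: next=#  (t=1,i=2, bit4=1)
  nb ...##: next=.  (t=1,i=7, bit3=0)
  nb ...#.: next=#  (t=0,i=10, bit2=1)
  nb ....#: next=#  (t=1,i=0, bit1=1)
  nb .....: next=.  (t=1,i=5, bit0=0)
  bits 11001101001000101000000110110110 = 3441590710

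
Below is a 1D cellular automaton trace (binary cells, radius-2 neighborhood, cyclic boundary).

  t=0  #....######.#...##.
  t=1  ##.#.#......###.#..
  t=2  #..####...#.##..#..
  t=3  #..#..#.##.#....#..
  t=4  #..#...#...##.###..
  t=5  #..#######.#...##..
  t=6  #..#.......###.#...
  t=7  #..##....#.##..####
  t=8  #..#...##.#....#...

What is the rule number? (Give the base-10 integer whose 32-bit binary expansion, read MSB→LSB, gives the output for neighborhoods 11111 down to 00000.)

  #####|.  b31=0 t=0,i=7
  ####.|.  b30=0 t=0,i=9
  ###.#|.  b29=0 t=0,i=10
  ###..|#  b28=1 t=2,i=6
  ##.##|.  b27=0 t=4,i=13
  ##.#.|.  b26=0 t=0,i=11
  ##..#|.  b25=0 t=2,i=14
  ##...|.  b24=0 t=2,i=7
  #.###|.  b23=0 t=4,i=14
  #.##.|.  b22=0 t=2,i=12
  #.#.#|#  b21=1 t=1,i=3
  #.#..|#  b20=1 t=0,i=0
  #..##|.  b19=0 t=1,i=18
  #..#.|.  b18=0 t=2,i=15
  #...#|#  b17=1 t=0,i=14
  #....|.  b16=0 t=0,i=2
  .####|.  b15=0 t=0,i=6
  .###.|#  b14=1 t=1,i=13
  .##.#|.  b13=0 t=0,i=17
  .##..|.  b12=0 t=2,i=13
  .#.##|#  b11=1 t=2,i=11
  .#.#.|#  b10=1 t=1,i=4
  .#..#|.  b9=0 t=1,i=17
  .#...|#  b8=1 t=0,i=1
  ..###|#  b7=1 t=0,i=5
  ..##.|#  b6=1 t=0,i=16
  ..#.#|.  b5=0 t=2,i=10
  ..#..|#  b4=1 t=2,i=0
  ...##|.  b3=0 t=0,i=4
  ...#.|#  b2=1 t=2,i=9
  ....#|#  b1=1 t=0,i=3
  .....|.  b0=0 t=1,i=8
  bits 00010000001100100100110111010110 = 271732182

271732182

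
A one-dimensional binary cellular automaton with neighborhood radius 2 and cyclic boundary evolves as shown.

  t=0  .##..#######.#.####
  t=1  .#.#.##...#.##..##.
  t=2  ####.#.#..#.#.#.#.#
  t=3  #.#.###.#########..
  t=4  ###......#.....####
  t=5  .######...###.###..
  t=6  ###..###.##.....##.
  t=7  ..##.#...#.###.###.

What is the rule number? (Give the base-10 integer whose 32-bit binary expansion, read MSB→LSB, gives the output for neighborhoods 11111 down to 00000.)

  #####|.  b31=0 t=0,i=7
  ####.|#  b30=1 t=0,i=10
  ###.#|.  b29=0 t=0,i=11
  ###..|#  b28=1 t=3,i=16
  ##.##|.  b27=0 t=0,i=0
  ##.#.|#  b26=1 t=0,i=12
  ##..#|#  b25=1 t=0,i=3
  ##...|#  b24=1 t=1,i=7
  #.###|.  b23=0 t=0,i=15
  #.##.|#  b22=1 t=0,i=1
  #.#.#|#  b21=1 t=0,i=13
  #.#..|.  b20=0 t=2,i=7
  #..##|.  b19=0 t=0,i=4
  #..#.|#  b18=1 t=1,i=0
  #...#|.  b17=0 t=1,i=8
  #....|#  b16=1 t=4,i=4
  .####|#  b15=1 t=0,i=6
  .###.|.  b14=0 t=3,i=5
  .##.#|#  b13=1 t=6,i=17
  .##..|.  b12=0 t=0,i=2
  .#.##|.  b11=0 t=0,i=14
  .#.#.|#  b10=1 t=1,i=2
  .#..#|#  b9=1 t=2,i=8
  .#...|#  b8=1 t=4,i=10
  ..###|#  b7=1 t=0,i=5
  ..##.|#  b6=1 t=1,i=16
  ..#.#|#  b5=1 t=1,i=1
  ..#..|.  b4=0 t=4,i=9
  ...##|#  b3=1 t=4,i=14
  ...#.|.  b2=0 t=1,i=9
  ....#|.  b1=0 t=4,i=7
  .....|#  b0=1 t=4,i=5
  bits 01010111011001011010011111101001 = 1466279913

1466279913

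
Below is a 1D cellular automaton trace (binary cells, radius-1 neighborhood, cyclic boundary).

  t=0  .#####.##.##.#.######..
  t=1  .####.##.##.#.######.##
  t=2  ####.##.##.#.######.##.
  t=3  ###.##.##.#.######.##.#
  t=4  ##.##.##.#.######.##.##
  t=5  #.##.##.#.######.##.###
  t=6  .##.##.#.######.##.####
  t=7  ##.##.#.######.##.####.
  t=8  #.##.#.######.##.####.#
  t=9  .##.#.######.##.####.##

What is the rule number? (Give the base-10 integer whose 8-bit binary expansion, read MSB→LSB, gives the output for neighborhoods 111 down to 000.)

  [7] ### => #  t=0,i=2
  [6] ##. => .  t=0,i=5
  [5] #.# => #  t=0,i=6
  [4] #.. => #  t=0,i=21
  [3] .## => #  t=0,i=1
  [2] .#. => .  t=0,i=13
  [1] ..# => .  t=0,i=0
  [0] ... => #  t=0,i=22
  bits 10111001 = 185

185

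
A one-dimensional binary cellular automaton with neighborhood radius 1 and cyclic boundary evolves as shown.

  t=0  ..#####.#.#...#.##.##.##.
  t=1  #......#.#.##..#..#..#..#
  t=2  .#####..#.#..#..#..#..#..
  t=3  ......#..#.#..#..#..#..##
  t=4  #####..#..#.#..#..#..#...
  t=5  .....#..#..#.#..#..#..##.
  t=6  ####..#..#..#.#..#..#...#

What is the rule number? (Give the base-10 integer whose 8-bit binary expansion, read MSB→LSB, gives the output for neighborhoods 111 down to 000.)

  ### -> .   bit 7 = 0  t=0,i=3
  ##. -> .   bit 6 = 0  t=0,i=6
  #.# -> #   bit 5 = 1  t=0,i=7
  #.. -> #   bit 4 = 1  t=0,i=11
  .## -> .   bit 3 = 0  t=0,i=2
  .#. -> .   bit 2 = 0  t=0,i=8
  ..# -> .   bit 1 = 0  t=0,i=1
  ... -> #   bit 0 = 1  t=0,i=0
  bits 00110001 = 49

49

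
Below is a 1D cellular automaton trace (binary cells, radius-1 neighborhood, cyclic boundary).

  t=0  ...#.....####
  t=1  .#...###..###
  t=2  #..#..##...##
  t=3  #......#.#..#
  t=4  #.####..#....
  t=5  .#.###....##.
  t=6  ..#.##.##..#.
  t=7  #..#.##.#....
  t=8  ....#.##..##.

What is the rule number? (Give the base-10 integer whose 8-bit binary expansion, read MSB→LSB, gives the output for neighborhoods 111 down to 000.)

225

  nb ###: next=#  (t=0,i=10, bit7=1)
  nb ##.: next=#  (t=0,i=12, bit6=1)
  nb #.#: next=#  (t=1,i=0, bit5=1)
  nb #..: next=.  (t=0,i=0, bit4=0)
  nb .##: next=.  (t=0,i=9, bit3=0)
  nb .#.: next=.  (t=0,i=3, bit2=0)
  nb ..#: next=.  (t=0,i=2, bit1=0)
  nb ...: next=#  (t=0,i=1, bit0=1)
  bits 11100001 = 225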